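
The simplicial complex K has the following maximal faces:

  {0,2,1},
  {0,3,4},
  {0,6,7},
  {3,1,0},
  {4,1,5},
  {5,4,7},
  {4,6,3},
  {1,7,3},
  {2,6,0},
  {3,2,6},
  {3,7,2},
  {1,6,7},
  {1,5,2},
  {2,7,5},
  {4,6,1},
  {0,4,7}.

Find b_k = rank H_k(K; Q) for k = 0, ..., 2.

b_0 = 1, b_1 = 2, b_2 = 1.

K has 8 vertices, 24 edges, 16 triangles.
rank ∂_0 = 0, rank ∂_1 = 7 ⇒ b_0 = 8 − 0 − 7 = 1; all invariant factors of ∂_1 are 1 so no torsion. So H_0 ≅ Z.
rank ∂_1 = 7, rank ∂_2 = 15 ⇒ b_1 = 24 − 7 − 15 = 2; all invariant factors of ∂_2 are 1 so no torsion. So H_1 ≅ Z^2.
rank ∂_2 = 15, rank ∂_3 = 0 ⇒ b_2 = 16 − 15 − 0 = 1. So H_2 ≅ Z.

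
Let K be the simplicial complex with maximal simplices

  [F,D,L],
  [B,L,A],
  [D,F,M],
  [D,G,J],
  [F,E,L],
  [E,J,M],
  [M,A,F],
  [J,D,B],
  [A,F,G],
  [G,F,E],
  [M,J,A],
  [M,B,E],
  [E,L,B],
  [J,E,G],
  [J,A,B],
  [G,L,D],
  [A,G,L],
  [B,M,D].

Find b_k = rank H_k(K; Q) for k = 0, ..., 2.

b_0 = 1, b_1 = 1, b_2 = 0.

Order the vertices as A < B < D < E < F < G < J < L < M. Listing each simplex with vertices in this order, K has dimension 2 with simplices:

  0-simplices (9): A, B, D, E, F, G, J, L, M
  1-simplices (27): AB, AF, AG, AJ, AL, AM, BD, BE, BJ, BL, BM, DF, DG, DJ, DL, DM, EF, EG, EJ, EL, EM, FG, FL, FM, GJ, GL, JM
  2-simplices (18): ABJ, ABL, AFG, AFM, AGL, AJM, BDJ, BDM, BEL, BEM, DFL, DFM, DGJ, DGL, EFG, EFL, EGJ, EJM

so the chain groups are C_0 ≅ Z^9, C_1 ≅ Z^27, C_2 ≅ Z^18.

∂_1: C_1 → C_0 sends each edge [p,q] (with p < q) to q − p. For instance
  ∂BM = M − B.
The resulting 9×27 matrix has rank 8, and its Smith normal form has invariant factors (1,1,1,1,1,1,1,1).

Boundary ∂_2: C_2 → C_1 sends each 2-simplex [p,q,r] to [q,r] − [p,r] + [p,q]. For instance
  ∂AFG = FG − AG + AF,
  ∂DGL = GL − DL + DG.
The 27×18 boundary matrix has rank 18 and Smith normal form diag(1,1,1,1,1,1,1,1,1,1,1,1,1,1,1,1,1,2).

Reading off H_k = ker ∂_k / im ∂_{k+1}:

  H_0: rank C_0 − rank ∂_1 = 9 − 8 = 1, and the invariant factors of ∂_1 are all 1, so H_0 ≅ Z.
  H_1: rank ker ∂_1 − rank ∂_2 = (27 − 8) − 18 = 1, and ∂_2 has invariant factor 2 > 1, so H_1 ≅ Z ⊕ Z/2.
  H_2: rank ker ∂_2 − rank ∂_3 = (18 − 18) − 0 = 0, and there is no ∂_3, so H_2 ≅ 0.

(K is a triangulation of the Klein bottle.)

Hence the Betti numbers are b_0 = 1, b_1 = 1, b_2 = 0.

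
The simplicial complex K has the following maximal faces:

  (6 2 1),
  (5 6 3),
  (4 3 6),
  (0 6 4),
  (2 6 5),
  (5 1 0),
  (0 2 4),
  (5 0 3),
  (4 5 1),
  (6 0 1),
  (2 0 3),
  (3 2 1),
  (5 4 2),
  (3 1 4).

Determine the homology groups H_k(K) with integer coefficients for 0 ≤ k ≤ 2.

Order the vertices as 0 < 1 < 2 < 3 < 4 < 5 < 6. Listing each simplex with vertices in this order, K has dimension 2 with simplices:

  0-simplices (7): [0], [1], [2], [3], [4], [5], [6]
  1-simplices (21): [0,1], [0,2], [0,3], [0,4], [0,5], [0,6], [1,2], [1,3], [1,4], [1,5], [1,6], [2,3], [2,4], [2,5], [2,6], [3,4], [3,5], [3,6], [4,5], [4,6], [5,6]
  2-simplices (14): [0,1,5], [0,1,6], [0,2,3], [0,2,4], [0,3,5], [0,4,6], [1,2,3], [1,2,6], [1,3,4], [1,4,5], [2,4,5], [2,5,6], [3,4,6], [3,5,6]

giving chain groups C_0 ≅ Z^7, C_1 ≅ Z^21, C_2 ≅ Z^14.

∂_1: C_1 → C_0 maps an edge to its endpoints' difference, ∂[p,q] = q − p. For instance
  ∂[1,6] = [6] − [1].
As a 7×21 matrix over Z this has rank 6, with invariant factors (1,1,1,1,1,1).

The boundary map ∂_2: C_2 → C_1 maps a triangle to the signed sum of its edges. For instance
  ∂[2,5,6] = [5,6] − [2,6] + [2,5],
  ∂[1,2,3] = [2,3] − [1,3] + [1,2].
As a 21×14 matrix over Z this has rank 13, with invariant factors (1,1,1,1,1,1,1,1,1,1,1,1,1).

Now H_k = ker ∂_k / im ∂_{k+1}, so:

  H_0: rank C_0 − rank ∂_1 = 7 − 6 = 1, and the invariant factors of ∂_1 are all 1, so H_0 = Z.
  H_1: rank ker ∂_1 − rank ∂_2 = (21 − 6) − 13 = 2, and the invariant factors of ∂_2 are all 1, so H_1 = Z^2.
  H_2: rank ker ∂_2 − rank ∂_3 = (14 − 13) − 0 = 1, and there is no ∂_3, so H_2 = Z.

H_0 = Z,  H_1 = Z^2,  H_2 = Z.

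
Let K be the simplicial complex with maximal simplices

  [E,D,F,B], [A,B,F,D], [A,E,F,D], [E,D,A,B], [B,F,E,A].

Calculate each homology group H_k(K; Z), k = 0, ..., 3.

H_0 ≅ Z,  H_1 = 0,  H_2 = 0,  H_3 ≅ Z.

We work with the vertex ordering A < B < D < E < F. The simplices of K, each written with vertices in increasing order, are:

  0-simplices (5): A, B, D, E, F
  1-simplices (10): AB, AD, AE, AF, BD, BE, BF, DE, DF, EF
  2-simplices (10): ABD, ABE, ABF, ADE, ADF, AEF, BDE, BDF, BEF, DEF
  3-simplices (5): ABDE, ABDF, ABEF, ADEF, BDEF

giving chain groups C_0 ≅ Z^5, C_1 ≅ Z^10, C_2 ≅ Z^10, C_3 ≅ Z^5.

∂_1: C_1 → C_0 maps an edge to its endpoints' difference, ∂[p,q] = q − p.
As a 5×10 matrix over Z this has rank 4, with invariant factors (1,1,1,1).

The boundary map ∂_2: C_2 → C_1 sends each 2-simplex [p,q,r] to [q,r] − [p,r] + [p,q]. For instance
  ∂ADF = DF − AF + AD,
  ∂ADE = DE − AE + AD.
As a 10×10 matrix over Z this has rank 6, with invariant factors (1,1,1,1,1,1).

Boundary ∂_3: C_3 → C_2 sends each 3-simplex σ to the alternating sum Σ_i (−1)^i (σ with its i-th vertex removed). For instance
  ∂BDEF = DEF − BEF + BDF − BDE,
  ∂ABDE = BDE − ADE + ABE − ABD.
The resulting 10×5 matrix has rank 4, and its Smith normal form has invariant factors (1,1,1,1).

Now H_k = ker ∂_k / im ∂_{k+1}, so:

  H_0: rank C_0 − rank ∂_1 = 5 − 4 = 1, and the invariant factors of ∂_1 are all 1, so H_0 = Z.
  H_1: rank ker ∂_1 − rank ∂_2 = (10 − 4) − 6 = 0, and the invariant factors of ∂_2 are all 1, so H_1 = 0.
  H_2: rank ker ∂_2 − rank ∂_3 = (10 − 6) − 4 = 0, and the invariant factors of ∂_3 are all 1, so H_2 = 0.
  H_3: rank ker ∂_3 − rank ∂_4 = (5 − 4) − 0 = 1, and there is no ∂_4, so H_3 = Z.

As a check, the Euler characteristic is 5 − 10 + 10 − 5 = 0, which agrees with 1 − 0 + 0 − 1 = 0.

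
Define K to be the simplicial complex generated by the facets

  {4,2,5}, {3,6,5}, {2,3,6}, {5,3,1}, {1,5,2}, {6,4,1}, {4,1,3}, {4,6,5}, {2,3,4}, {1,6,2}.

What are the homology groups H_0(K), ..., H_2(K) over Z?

Fix the vertex order 1 < 2 < 3 < 4 < 5 < 6 and write every simplex with vertices in increasing order. Then dim K = 2 and the simplices of K are:

  0-simplices (6): [1], [2], [3], [4], [5], [6]
  1-simplices (15): [1,2], [1,3], [1,4], [1,5], [1,6], [2,3], [2,4], [2,5], [2,6], [3,4], [3,5], [3,6], [4,5], [4,6], [5,6]
  2-simplices (10): [1,2,5], [1,2,6], [1,3,4], [1,3,5], [1,4,6], [2,3,4], [2,3,6], [2,4,5], [3,5,6], [4,5,6]

Hence C_0 ≅ Z^6, C_1 ≅ Z^15, C_2 ≅ Z^10.

The boundary map ∂_1: C_1 → C_0 maps an edge to its endpoints' difference, ∂[p,q] = q − p.
The 6×15 boundary matrix has rank 5 and Smith normal form diag(1,1,1,1,1).

The boundary map ∂_2: C_2 → C_1 maps a triangle to the signed sum of its edges. For instance
  ∂[4,5,6] = [5,6] − [4,6] + [4,5],
  ∂[2,3,6] = [3,6] − [2,6] + [2,3].
As a 15×10 matrix over Z this has rank 10, with invariant factors (1,1,1,1,1,1,1,1,1,2).

From H_k ≅ ker(∂_k) / im(∂_{k+1}) we obtain:

  H_0: rank C_0 − rank ∂_1 = 6 − 5 = 1, and the invariant factors of ∂_1 are all 1, so H_0 = Z.
  H_1: rank ker ∂_1 − rank ∂_2 = (15 − 5) − 10 = 0, and ∂_2 has invariant factor 2 > 1, so H_1 = Z_2.
  H_2: rank ker ∂_2 − rank ∂_3 = (10 − 10) − 0 = 0, and there is no ∂_3, so H_2 = 0.

As a check, the Euler characteristic is 6 − 15 + 10 = 1, which agrees with 1 − 0 + 0 = 1.
(K is a triangulation of the real projective plane RP^2.)

H_0 ≅ Z,  H_1 ≅ Z_2,  H_2 = 0.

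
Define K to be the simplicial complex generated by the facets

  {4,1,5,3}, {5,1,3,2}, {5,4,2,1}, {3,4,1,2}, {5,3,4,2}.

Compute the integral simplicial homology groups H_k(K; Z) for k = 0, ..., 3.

H_0 ≅ Z,  H_1 = 0,  H_2 = 0,  H_3 ≅ Z.

Fix the vertex order 1 < 2 < 3 < 4 < 5 and write every simplex with vertices in increasing order. Then dim K = 3 and the simplices of K are:

  0-simplices (5): [1], [2], [3], [4], [5]
  1-simplices (10): [1,2], [1,3], [1,4], [1,5], [2,3], [2,4], [2,5], [3,4], [3,5], [4,5]
  2-simplices (10): [1,2,3], [1,2,4], [1,2,5], [1,3,4], [1,3,5], [1,4,5], [2,3,4], [2,3,5], [2,4,5], [3,4,5]
  3-simplices (5): [1,2,3,4], [1,2,3,5], [1,2,4,5], [1,3,4,5], [2,3,4,5]

Hence C_0 ≅ Z^5, C_1 ≅ Z^10, C_2 ≅ Z^10, C_3 ≅ Z^5.

The boundary map ∂_1: C_1 → C_0 maps an edge to its endpoints' difference, ∂[p,q] = q − p.
As a 5×10 matrix over Z this has rank 4, with invariant factors (1,1,1,1).

Boundary ∂_2: C_2 → C_1 sends each 2-simplex [p,q,r] to [q,r] − [p,r] + [p,q]. For instance
  ∂[2,3,4] = [3,4] − [2,4] + [2,3],
  ∂[1,2,5] = [2,5] − [1,5] + [1,2].
The 10×10 boundary matrix has rank 6 and Smith normal form diag(1,1,1,1,1,1).

∂_3: C_3 → C_2 sends each 3-simplex σ to the alternating sum Σ_i (−1)^i (σ with its i-th vertex removed). For instance
  ∂[1,2,4,5] = [2,4,5] − [1,4,5] + [1,2,5] − [1,2,4],
  ∂[1,2,3,4] = [2,3,4] − [1,3,4] + [1,2,4] − [1,2,3].
As a 10×5 matrix over Z this has rank 4, with invariant factors (1,1,1,1).

From H_k ≅ ker(∂_k) / im(∂_{k+1}) we obtain:

  H_0: rank C_0 − rank ∂_1 = 5 − 4 = 1, and the invariant factors of ∂_1 are all 1, so H_0 = Z.
  H_1: rank ker ∂_1 − rank ∂_2 = (10 − 4) − 6 = 0, and the invariant factors of ∂_2 are all 1, so H_1 = 0.
  H_2: rank ker ∂_2 − rank ∂_3 = (10 − 6) − 4 = 0, and the invariant factors of ∂_3 are all 1, so H_2 = 0.
  H_3: rank ker ∂_3 − rank ∂_4 = (5 − 4) − 0 = 1, and there is no ∂_4, so H_3 = Z.

(K is a triangulation of the 3-sphere S^3.)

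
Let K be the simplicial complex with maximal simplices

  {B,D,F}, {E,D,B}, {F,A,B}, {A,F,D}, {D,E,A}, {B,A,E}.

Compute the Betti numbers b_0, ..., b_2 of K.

b_0 = 1, b_1 = 0, b_2 = 1.

Order the vertices as A < B < D < E < F. Listing each simplex with vertices in this order, K has dimension 2 with simplices:

  0-simplices (5): A, B, D, E, F
  1-simplices (9): AB, AD, AE, AF, BD, BE, BF, DE, DF
  2-simplices (6): ABE, ABF, ADE, ADF, BDE, BDF

so the chain groups are C_0 ≅ Z^5, C_1 ≅ Z^9, C_2 ≅ Z^6.

Boundary ∂_1: C_1 → C_0 maps an edge to its endpoints' difference, ∂[p,q] = q − p.
The resulting 5×9 matrix has rank 4, and its Smith normal form has invariant factors (1,1,1,1).

∂_2: C_2 → C_1 sends each 2-simplex [p,q,r] to [q,r] − [p,r] + [p,q]. For instance
  ∂BDF = DF − BF + BD,
  ∂ABE = BE − AE + AB.
As a 9×6 matrix over Z this has rank 5, with invariant factors (1,1,1,1,1).

Computing H_k = (kernel of ∂_k) / (image of ∂_{k+1}):

  H_0: rank C_0 − rank ∂_1 = 5 − 4 = 1, and the invariant factors of ∂_1 are all 1, so H_0 ≅ Z.
  H_1: rank ker ∂_1 − rank ∂_2 = (9 − 4) − 5 = 0, and the invariant factors of ∂_2 are all 1, so H_1 ≅ 0.
  H_2: rank ker ∂_2 − rank ∂_3 = (6 − 5) − 0 = 1, and there is no ∂_3, so H_2 ≅ Z.

Hence the Betti numbers are b_0 = 1, b_1 = 0, b_2 = 1.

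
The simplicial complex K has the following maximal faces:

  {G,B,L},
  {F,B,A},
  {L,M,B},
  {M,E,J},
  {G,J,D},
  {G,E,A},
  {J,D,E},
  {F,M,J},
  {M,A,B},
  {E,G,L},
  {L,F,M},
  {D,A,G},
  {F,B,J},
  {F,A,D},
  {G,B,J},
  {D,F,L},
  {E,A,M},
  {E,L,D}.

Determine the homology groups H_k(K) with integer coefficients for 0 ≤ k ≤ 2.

H_0 ≅ Z,  H_1 ≅ Z ⊕ Z_2,  H_2 = 0.

K has 9 vertices, 27 edges, 18 triangles.
rank ∂_0 = 0, rank ∂_1 = 8 ⇒ b_0 = 9 − 0 − 8 = 1; all invariant factors of ∂_1 are 1 so no torsion. So H_0 = Z.
rank ∂_1 = 8, rank ∂_2 = 18 ⇒ b_1 = 27 − 8 − 18 = 1; ∂_2 has invariant factor(s) [2] giving torsion. So H_1 = Z ⊕ Z_2.
rank ∂_2 = 18, rank ∂_3 = 0 ⇒ b_2 = 18 − 18 − 0 = 0. So H_2 = 0.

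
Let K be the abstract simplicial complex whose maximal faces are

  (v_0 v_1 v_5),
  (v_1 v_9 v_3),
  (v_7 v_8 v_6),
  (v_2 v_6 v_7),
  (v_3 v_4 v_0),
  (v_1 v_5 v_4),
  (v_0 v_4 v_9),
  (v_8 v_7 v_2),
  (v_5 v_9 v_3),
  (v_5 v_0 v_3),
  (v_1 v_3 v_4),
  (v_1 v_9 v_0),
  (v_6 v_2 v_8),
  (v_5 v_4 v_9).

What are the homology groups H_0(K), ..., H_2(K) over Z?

H_0 ≅ Z^2,  H_1 ≅ Z_2,  H_2 ≅ Z.

Fix the vertex order v_0 < v_1 < v_2 < v_3 < v_4 < v_5 < v_6 < v_7 < v_8 < v_9 and write every simplex with vertices in increasing order. Then dim K = 2 and the simplices of K are:

  0-simplices (10): [v_0], [v_1], [v_2], [v_3], [v_4], [v_5], [v_6], [v_7], [v_8], [v_9]
  1-simplices (21): (21 of them)
  2-simplices (14): (14 of them)

so the chain groups are C_0 ≅ Z^10, C_1 ≅ Z^21, C_2 ≅ Z^14.

The boundary map ∂_1: C_1 → C_0 is given by ∂[p,q] = [q] − [p]. For instance
  ∂[v_0,v_4] = [v_4] − [v_0].
The resulting 10×21 matrix has rank 8, and its Smith normal form has invariant factors (1,1,1,1,1,1,1,1).

∂_2: C_2 → C_1 acts by ∂[p,q,r] = [q,r] − [p,r] + [p,q]. For instance
  ∂[v_0,v_4,v_9] = [v_4,v_9] − [v_0,v_9] + [v_0,v_4],
  ∂[v_1,v_3,v_4] = [v_3,v_4] − [v_1,v_4] + [v_1,v_3].
The resulting 21×14 matrix has rank 13, and its Smith normal form has invariant factors (1,1,1,1,1,1,1,1,1,1,1,1,2).

Computing H_k = (kernel of ∂_k) / (image of ∂_{k+1}):

  H_0: rank C_0 − rank ∂_1 = 10 − 8 = 2, and the invariant factors of ∂_1 are all 1, so H_0 ≅ Z^2.
  H_1: rank ker ∂_1 − rank ∂_2 = (21 − 8) − 13 = 0, and ∂_2 has invariant factor 2 > 1, so H_1 ≅ Z_2.
  H_2: rank ker ∂_2 − rank ∂_3 = (14 − 13) − 0 = 1, and there is no ∂_3, so H_2 ≅ Z.

As a check, the Euler characteristic is 10 − 21 + 14 = 3, which agrees with 2 − 0 + 1 = 3.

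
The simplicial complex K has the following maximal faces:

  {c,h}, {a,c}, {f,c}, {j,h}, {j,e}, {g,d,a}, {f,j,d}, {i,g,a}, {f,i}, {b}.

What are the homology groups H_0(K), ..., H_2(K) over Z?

Take the total order a < b < c < d < e < f < g < h < i < j on the vertex set. Then K (dimension 2) consists of the simplices:

  0-simplices (10): a, b, c, d, e, f, g, h, i, j
  1-simplices (14): ac, ad, ag, ai, cf, ch, df, dg, dj, ej, fi, fj, gi, hj
  2-simplices (3): adg, agi, dfj

Hence C_0 ≅ Z^10, C_1 ≅ Z^14, C_2 ≅ Z^3.

The boundary map ∂_1: C_1 → C_0 maps an edge to its endpoints' difference, ∂[p,q] = q − p.
The 10×14 boundary matrix has rank 8 and Smith normal form diag(1,1,1,1,1,1,1,1).

The boundary map ∂_2: C_2 → C_1 acts by ∂[p,q,r] = [q,r] − [p,r] + [p,q]. For instance
  ∂dfj = fj − dj + df,
  ∂adg = dg − ag + ad.
The 14×3 boundary matrix has rank 3 and Smith normal form diag(1,1,1).

Now H_k = ker ∂_k / im ∂_{k+1}, so:

  H_0: rank C_0 − rank ∂_1 = 10 − 8 = 2, and the invariant factors of ∂_1 are all 1, so H_0 = Z^2.
  H_1: rank ker ∂_1 − rank ∂_2 = (14 − 8) − 3 = 3, and the invariant factors of ∂_2 are all 1, so H_1 = Z^3.
  H_2: rank ker ∂_2 − rank ∂_3 = (3 − 3) − 0 = 0, and there is no ∂_3, so H_2 = 0.

H_0 ≅ Z^2,  H_1 ≅ Z^3,  H_2 = 0.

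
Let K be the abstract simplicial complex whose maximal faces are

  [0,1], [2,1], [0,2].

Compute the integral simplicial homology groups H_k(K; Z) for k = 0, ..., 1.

H_0 = Z,  H_1 = Z.

We work with the vertex ordering 0 < 1 < 2. The simplices of K, each written with vertices in increasing order, are:

  0-simplices (3): [0], [1], [2]
  1-simplices (3): [0,1], [0,2], [1,2]

so the chain groups are C_0 ≅ Z^3, C_1 ≅ Z^3.

∂_1: C_1 → C_0 maps an edge to its endpoints' difference, ∂[p,q] = q − p.
As a 3×3 matrix over Z this has rank 2, with invariant factors (1,1).

Now H_k = ker ∂_k / im ∂_{k+1}, so:

  H_0: rank C_0 − rank ∂_1 = 3 − 2 = 1, and the invariant factors of ∂_1 are all 1, so H_0 ≅ Z.
  H_1: rank ker ∂_1 − rank ∂_2 = (3 − 2) − 0 = 1, and there is no ∂_2, so H_1 ≅ Z.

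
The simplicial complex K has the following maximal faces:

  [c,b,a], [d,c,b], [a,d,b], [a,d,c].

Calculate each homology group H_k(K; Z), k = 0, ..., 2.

H_0 = Z,  H_1 = 0,  H_2 = Z.

We work with the vertex ordering a < b < c < d. The simplices of K, each written with vertices in increasing order, are:

  0-simplices (4): a, b, c, d
  1-simplices (6): ab, ac, ad, bc, bd, cd
  2-simplices (4): abc, abd, acd, bcd

Hence C_0 ≅ Z^4, C_1 ≅ Z^6, C_2 ≅ Z^4.

∂_1: C_1 → C_0 maps an edge to its endpoints' difference, ∂[p,q] = q − p. For instance
  ∂ac = c − a.
As a 4×6 matrix over Z this has rank 3, with invariant factors (1,1,1).

Boundary ∂_2: C_2 → C_1 sends each 2-simplex [p,q,r] to [q,r] − [p,r] + [p,q]. For instance
  ∂abc = bc − ac + ab,
  ∂acd = cd − ad + ac.
The resulting 6×4 matrix has rank 3, and its Smith normal form has invariant factors (1,1,1).

Reading off H_k = ker ∂_k / im ∂_{k+1}:

  H_0: rank C_0 − rank ∂_1 = 4 − 3 = 1, and the invariant factors of ∂_1 are all 1, so H_0 ≅ Z.
  H_1: rank ker ∂_1 − rank ∂_2 = (6 − 3) − 3 = 0, and the invariant factors of ∂_2 are all 1, so H_1 ≅ 0.
  H_2: rank ker ∂_2 − rank ∂_3 = (4 − 3) − 0 = 1, and there is no ∂_3, so H_2 ≅ Z.

As a check, the Euler characteristic is 4 − 6 + 4 = 2, which agrees with 1 − 0 + 1 = 2.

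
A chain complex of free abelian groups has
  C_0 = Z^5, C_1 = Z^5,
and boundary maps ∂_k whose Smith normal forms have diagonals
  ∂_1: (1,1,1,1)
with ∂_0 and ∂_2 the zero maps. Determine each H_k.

H_0 ≅ Z,  H_1 ≅ Z.

H_0: b_0 = 5 − 0 − 4 = 1; torsion from ∂_1 factors > 1: none. So H_0 ≅ Z.
H_1: b_1 = 5 − 4 − 0 = 1; torsion from ∂_2 factors > 1: none. So H_1 ≅ Z.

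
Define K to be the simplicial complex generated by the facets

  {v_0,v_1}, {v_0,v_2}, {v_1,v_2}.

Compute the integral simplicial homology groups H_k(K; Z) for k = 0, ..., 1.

H_0 ≅ Z,  H_1 ≅ Z.

We work with the vertex ordering v_0 < v_1 < v_2. The simplices of K, each written with vertices in increasing order, are:

  0-simplices (3): [v_0], [v_1], [v_2]
  1-simplices (3): [v_0,v_1], [v_0,v_2], [v_1,v_2]

giving chain groups C_0 ≅ Z^3, C_1 ≅ Z^3.

The boundary map ∂_1: C_1 → C_0 maps an edge to its endpoints' difference, ∂[p,q] = q − p.
As a 3×3 matrix over Z this has rank 2, with invariant factors (1,1).

Now H_k = ker ∂_k / im ∂_{k+1}, so:

  H_0: rank C_0 − rank ∂_1 = 3 − 2 = 1, and the invariant factors of ∂_1 are all 1, so H_0 = Z.
  H_1: rank ker ∂_1 − rank ∂_2 = (3 − 2) − 0 = 1, and there is no ∂_2, so H_1 = Z.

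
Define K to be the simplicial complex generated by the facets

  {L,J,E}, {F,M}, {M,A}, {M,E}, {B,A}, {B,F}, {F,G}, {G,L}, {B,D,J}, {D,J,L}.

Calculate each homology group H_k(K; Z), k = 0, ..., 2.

Order the vertices as A < B < D < E < F < G < J < L < M. Listing each simplex with vertices in this order, K has dimension 2 with simplices:

  0-simplices (9): A, B, D, E, F, G, J, L, M
  1-simplices (14): AB, AM, BD, BF, BJ, DJ, DL, EJ, EL, EM, FG, FM, GL, JL
  2-simplices (3): BDJ, DJL, EJL

so the chain groups are C_0 ≅ Z^9, C_1 ≅ Z^14, C_2 ≅ Z^3.

The boundary map ∂_1: C_1 → C_0 sends each edge [p,q] (with p < q) to q − p. For instance
  ∂FG = G − F.
The resulting 9×14 matrix has rank 8, and its Smith normal form has invariant factors (1,1,1,1,1,1,1,1).

∂_2: C_2 → C_1 sends each 2-simplex [p,q,r] to [q,r] − [p,r] + [p,q]. For instance
  ∂DJL = JL − DL + DJ,
  ∂EJL = JL − EL + EJ.
The 14×3 boundary matrix has rank 3 and Smith normal form diag(1,1,1).

Now H_k = ker ∂_k / im ∂_{k+1}, so:

  H_0: rank C_0 − rank ∂_1 = 9 − 8 = 1, and the invariant factors of ∂_1 are all 1, so H_0 ≅ Z.
  H_1: rank ker ∂_1 − rank ∂_2 = (14 − 8) − 3 = 3, and the invariant factors of ∂_2 are all 1, so H_1 ≅ Z^3.
  H_2: rank ker ∂_2 − rank ∂_3 = (3 − 3) − 0 = 0, and there is no ∂_3, so H_2 ≅ 0.

As a check, the Euler characteristic is 9 − 14 + 3 = -2, which agrees with 1 − 3 + 0 = -2.

H_0 ≅ Z,  H_1 ≅ Z^3,  H_2 = 0.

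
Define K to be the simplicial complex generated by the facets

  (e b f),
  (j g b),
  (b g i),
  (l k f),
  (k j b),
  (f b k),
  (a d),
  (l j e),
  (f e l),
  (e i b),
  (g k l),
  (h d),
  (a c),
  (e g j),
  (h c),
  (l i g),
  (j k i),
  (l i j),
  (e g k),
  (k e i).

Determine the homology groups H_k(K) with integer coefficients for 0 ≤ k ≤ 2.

Take the total order a < b < c < d < e < f < g < h < i < j < k < l on the vertex set. Then K (dimension 2) consists of the simplices:

  0-simplices (12): a, b, c, d, e, f, g, h, i, j, k, l
  1-simplices (28): ac, ad, be, bf, bg, bi, bj, bk, ch, dh, ef, eg, ei, ej, ek, el, fk, fl, gi, gj, gk, gl, ij, ik, il, jk, jl, kl
  2-simplices (16): bef, bei, bfk, bgi, bgj, bjk, efl, egj, egk, eik, ejl, fkl, gil, gkl, ijk, ijl

so the chain groups are C_0 ≅ Z^12, C_1 ≅ Z^28, C_2 ≅ Z^16.

The boundary map ∂_1: C_1 → C_0 is given by ∂[p,q] = [q] − [p].
The resulting 12×28 matrix has rank 10, and its Smith normal form has invariant factors (1,1,1,1,1,1,1,1,1,1).

∂_2: C_2 → C_1 sends each 2-simplex [p,q,r] to [q,r] − [p,r] + [p,q]. For instance
  ∂bjk = jk − bk + bj,
  ∂bgj = gj − bj + bg.
This gives a 28×16 integer matrix of rank 15; reducing to Smith normal form yields diagonal entries (1,1,1,1,1,1,1,1,1,1,1,1,1,1,1).

Now H_k = ker ∂_k / im ∂_{k+1}, so:

  H_0: rank C_0 − rank ∂_1 = 12 − 10 = 2, and the invariant factors of ∂_1 are all 1, so H_0 ≅ Z^2.
  H_1: rank ker ∂_1 − rank ∂_2 = (28 − 10) − 15 = 3, and the invariant factors of ∂_2 are all 1, so H_1 ≅ Z^3.
  H_2: rank ker ∂_2 − rank ∂_3 = (16 − 15) − 0 = 1, and there is no ∂_3, so H_2 ≅ Z.

As a check, the Euler characteristic is 12 − 28 + 16 = 0, which agrees with 2 − 3 + 1 = 0.
(K is a triangulation of the disjoint union of the circle S^1 and the torus T^2.)

H_0 = Z^2,  H_1 = Z^3,  H_2 = Z.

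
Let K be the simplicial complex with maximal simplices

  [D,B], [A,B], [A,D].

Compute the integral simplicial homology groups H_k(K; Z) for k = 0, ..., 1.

Take the total order A < B < D on the vertex set. Then K (dimension 1) consists of the simplices:

  0-simplices (3): A, B, D
  1-simplices (3): AB, AD, BD

so the chain groups are C_0 ≅ Z^3, C_1 ≅ Z^3.

Boundary ∂_1: C_1 → C_0 is given by ∂[p,q] = [q] − [p]. For instance
  ∂AB = B − A.
The resulting 3×3 matrix has rank 2, and its Smith normal form has invariant factors (1,1).

Computing H_k = (kernel of ∂_k) / (image of ∂_{k+1}):

  H_0: rank C_0 − rank ∂_1 = 3 − 2 = 1, and the invariant factors of ∂_1 are all 1, so H_0 ≅ Z.
  H_1: rank ker ∂_1 − rank ∂_2 = (3 − 2) − 0 = 1, and there is no ∂_2, so H_1 ≅ Z.

(K is a triangulation of the circle S^1.)

H_0 ≅ Z,  H_1 ≅ Z.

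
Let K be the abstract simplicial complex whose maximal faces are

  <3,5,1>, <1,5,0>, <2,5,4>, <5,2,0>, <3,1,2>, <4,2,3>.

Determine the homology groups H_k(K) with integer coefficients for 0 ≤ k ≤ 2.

H_0 ≅ Z,  H_1 ≅ Z,  H_2 = 0.

Order the vertices as 0 < 1 < 2 < 3 < 4 < 5. Listing each simplex with vertices in this order, K has dimension 2 with simplices:

  0-simplices (6): [0], [1], [2], [3], [4], [5]
  1-simplices (12): [0,1], [0,2], [0,5], [1,2], [1,3], [1,5], [2,3], [2,4], [2,5], [3,4], [3,5], [4,5]
  2-simplices (6): [0,1,5], [0,2,5], [1,2,3], [1,3,5], [2,3,4], [2,4,5]

Hence C_0 ≅ Z^6, C_1 ≅ Z^12, C_2 ≅ Z^6.

∂_1: C_1 → C_0 sends each edge [p,q] (with p < q) to q − p. For instance
  ∂[3,5] = [5] − [3].
The resulting 6×12 matrix has rank 5, and its Smith normal form has invariant factors (1,1,1,1,1).

The boundary map ∂_2: C_2 → C_1 maps a triangle to the signed sum of its edges. For instance
  ∂[0,2,5] = [2,5] − [0,5] + [0,2],
  ∂[2,3,4] = [3,4] − [2,4] + [2,3].
This gives a 12×6 integer matrix of rank 6; reducing to Smith normal form yields diagonal entries (1,1,1,1,1,1).

Reading off H_k = ker ∂_k / im ∂_{k+1}:

  H_0: rank C_0 − rank ∂_1 = 6 − 5 = 1, and the invariant factors of ∂_1 are all 1, so H_0 ≅ Z.
  H_1: rank ker ∂_1 − rank ∂_2 = (12 − 5) − 6 = 1, and the invariant factors of ∂_2 are all 1, so H_1 ≅ Z.
  H_2: rank ker ∂_2 − rank ∂_3 = (6 − 6) − 0 = 0, and there is no ∂_3, so H_2 ≅ 0.

(K is a triangulation of the cylinder S^1 x I.)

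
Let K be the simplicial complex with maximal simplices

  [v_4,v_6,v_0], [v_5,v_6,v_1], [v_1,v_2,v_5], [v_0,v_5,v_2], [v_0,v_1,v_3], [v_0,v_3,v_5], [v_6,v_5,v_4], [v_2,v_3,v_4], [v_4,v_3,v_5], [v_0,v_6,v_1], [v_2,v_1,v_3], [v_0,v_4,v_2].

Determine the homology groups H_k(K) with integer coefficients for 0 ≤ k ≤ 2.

H_0 = Z,  H_1 = Z_2,  H_2 = 0.

Take the total order v_0 < v_1 < v_2 < v_3 < v_4 < v_5 < v_6 on the vertex set. Then K (dimension 2) consists of the simplices:

  0-simplices (7): [v_0], [v_1], [v_2], [v_3], [v_4], [v_5], [v_6]
  1-simplices (18): (18 of them)
  2-simplices (12): (12 of them)

Hence C_0 ≅ Z^7, C_1 ≅ Z^18, C_2 ≅ Z^12.

Boundary ∂_1: C_1 → C_0 maps an edge to its endpoints' difference, ∂[p,q] = q − p. For instance
  ∂[v_0,v_5] = [v_5] − [v_0].
As a 7×18 matrix over Z this has rank 6, with invariant factors (1,1,1,1,1,1).

Boundary ∂_2: C_2 → C_1 maps a triangle to the signed sum of its edges. For instance
  ∂[v_0,v_1,v_3] = [v_1,v_3] − [v_0,v_3] + [v_0,v_1],
  ∂[v_0,v_3,v_5] = [v_3,v_5] − [v_0,v_5] + [v_0,v_3].
The 18×12 boundary matrix has rank 12 and Smith normal form diag(1,1,1,1,1,1,1,1,1,1,1,2).

From H_k ≅ ker(∂_k) / im(∂_{k+1}) we obtain:

  H_0: rank C_0 − rank ∂_1 = 7 − 6 = 1, and the invariant factors of ∂_1 are all 1, so H_0 = Z.
  H_1: rank ker ∂_1 − rank ∂_2 = (18 − 6) − 12 = 0, and ∂_2 has invariant factor 2 > 1, so H_1 = Z_2.
  H_2: rank ker ∂_2 − rank ∂_3 = (12 − 12) − 0 = 0, and there is no ∂_3, so H_2 = 0.

As a check, the Euler characteristic is 7 − 18 + 12 = 1, which agrees with 1 − 0 + 0 = 1.
(K is a triangulation of the real projective plane RP^2.)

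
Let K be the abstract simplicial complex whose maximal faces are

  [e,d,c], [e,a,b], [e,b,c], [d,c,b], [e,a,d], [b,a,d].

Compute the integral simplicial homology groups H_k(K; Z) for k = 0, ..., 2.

H_0 ≅ Z,  H_1 = 0,  H_2 ≅ Z.

Take the total order a < b < c < d < e on the vertex set. Then K (dimension 2) consists of the simplices:

  0-simplices (5): a, b, c, d, e
  1-simplices (9): ab, ad, ae, bc, bd, be, cd, ce, de
  2-simplices (6): abd, abe, ade, bcd, bce, cde

Hence C_0 ≅ Z^5, C_1 ≅ Z^9, C_2 ≅ Z^6.

The boundary map ∂_1: C_1 → C_0 maps an edge to its endpoints' difference, ∂[p,q] = q − p. For instance
  ∂ae = e − a.
The resulting 5×9 matrix has rank 4, and its Smith normal form has invariant factors (1,1,1,1).

The boundary map ∂_2: C_2 → C_1 acts by ∂[p,q,r] = [q,r] − [p,r] + [p,q]. For instance
  ∂abd = bd − ad + ab,
  ∂ade = de − ae + ad.
As a 9×6 matrix over Z this has rank 5, with invariant factors (1,1,1,1,1).

Computing H_k = (kernel of ∂_k) / (image of ∂_{k+1}):

  H_0: rank C_0 − rank ∂_1 = 5 − 4 = 1, and the invariant factors of ∂_1 are all 1, so H_0 ≅ Z.
  H_1: rank ker ∂_1 − rank ∂_2 = (9 − 4) − 5 = 0, and the invariant factors of ∂_2 are all 1, so H_1 ≅ 0.
  H_2: rank ker ∂_2 − rank ∂_3 = (6 − 5) − 0 = 1, and there is no ∂_3, so H_2 ≅ Z.

As a check, the Euler characteristic is 5 − 9 + 6 = 2, which agrees with 1 − 0 + 1 = 2.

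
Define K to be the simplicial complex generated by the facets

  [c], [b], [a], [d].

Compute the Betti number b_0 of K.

b_0 = 4.

Take the total order a < b < c < d on the vertex set. Then K (dimension 0) consists of the simplices:

  0-simplices (4): a, b, c, d

giving chain groups C_0 ≅ Z^4.

Now H_k = ker ∂_k / im ∂_{k+1}, so:

  H_0: rank C_0 − rank ∂_1 = 4 − 0 = 4, and there is no ∂_1, so H_0 = Z^4.

Hence the Betti numbers are b_0 = 4.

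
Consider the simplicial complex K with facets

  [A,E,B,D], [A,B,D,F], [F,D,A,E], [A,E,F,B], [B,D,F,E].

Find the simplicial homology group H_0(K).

H_0 = Z.

We work with the vertex ordering A < B < D < E < F. The simplices of K, each written with vertices in increasing order, are:

  0-simplices (5): A, B, D, E, F
  1-simplices (10): AB, AD, AE, AF, BD, BE, BF, DE, DF, EF
  2-simplices (10): ABD, ABE, ABF, ADE, ADF, AEF, BDE, BDF, BEF, DEF
  3-simplices (5): ABDE, ABDF, ABEF, ADEF, BDEF

so the chain groups are C_0 ≅ Z^5, C_1 ≅ Z^10, C_2 ≅ Z^10, C_3 ≅ Z^5.

∂_1: C_1 → C_0 sends each edge [p,q] (with p < q) to q − p. For instance
  ∂AF = F − A.
This gives a 5×10 integer matrix of rank 4; reducing to Smith normal form yields diagonal entries (1,1,1,1).

∂_2: C_2 → C_1 acts by ∂[p,q,r] = [q,r] − [p,r] + [p,q]. For instance
  ∂BDF = DF − BF + BD,
  ∂ABF = BF − AF + AB.
As a 10×10 matrix over Z this has rank 6, with invariant factors (1,1,1,1,1,1).

Boundary ∂_3: C_3 → C_2 sends each 3-simplex σ to the alternating sum Σ_i (−1)^i (σ with its i-th vertex removed). For instance
  ∂ABDF = BDF − ADF + ABF − ABD,
  ∂ABEF = BEF − AEF + ABF − ABE.
As a 10×5 matrix over Z this has rank 4, with invariant factors (1,1,1,1).

From H_k ≅ ker(∂_k) / im(∂_{k+1}) we obtain:

  H_0: rank C_0 − rank ∂_1 = 5 − 4 = 1, and the invariant factors of ∂_1 are all 1, so H_0 ≅ Z.

(K is a triangulation of the 3-sphere S^3.)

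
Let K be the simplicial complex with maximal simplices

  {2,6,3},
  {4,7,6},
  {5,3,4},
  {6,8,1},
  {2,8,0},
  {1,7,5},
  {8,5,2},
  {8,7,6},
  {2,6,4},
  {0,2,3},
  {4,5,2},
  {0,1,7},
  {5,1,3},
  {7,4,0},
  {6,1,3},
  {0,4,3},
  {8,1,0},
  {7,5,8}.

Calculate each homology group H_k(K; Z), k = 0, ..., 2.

Fix the vertex order 0 < 1 < 2 < 3 < 4 < 5 < 6 < 7 < 8 and write every simplex with vertices in increasing order. Then dim K = 2 and the simplices of K are:

  0-simplices (9): [0], [1], [2], [3], [4], [5], [6], [7], [8]
  1-simplices (27): (27 of them)
  2-simplices (18): [0,1,7], [0,1,8], [0,2,3], [0,2,8], [0,3,4], [0,4,7], [1,3,5], [1,3,6], [1,5,7], [1,6,8], [2,3,6], [2,4,5], [2,4,6], [2,5,8], [3,4,5], [4,6,7], [5,7,8], [6,7,8]

giving chain groups C_0 ≅ Z^9, C_1 ≅ Z^27, C_2 ≅ Z^18.

Boundary ∂_1: C_1 → C_0 sends each edge [p,q] (with p < q) to q − p. For instance
  ∂[3,4] = [4] − [3].
As a 9×27 matrix over Z this has rank 8, with invariant factors (1,1,1,1,1,1,1,1).

∂_2: C_2 → C_1 maps a triangle to the signed sum of its edges. For instance
  ∂[3,4,5] = [4,5] − [3,5] + [3,4],
  ∂[0,2,3] = [2,3] − [0,3] + [0,2].
As a 27×18 matrix over Z this has rank 18, with invariant factors (1,1,1,1,1,1,1,1,1,1,1,1,1,1,1,1,1,2).

Reading off H_k = ker ∂_k / im ∂_{k+1}:

  H_0: rank C_0 − rank ∂_1 = 9 − 8 = 1, and the invariant factors of ∂_1 are all 1, so H_0 = Z.
  H_1: rank ker ∂_1 − rank ∂_2 = (27 − 8) − 18 = 1, and ∂_2 has invariant factor 2 > 1, so H_1 = Z ⊕ Z/2Z.
  H_2: rank ker ∂_2 − rank ∂_3 = (18 − 18) − 0 = 0, and there is no ∂_3, so H_2 = 0.

(K is a triangulation of the Klein bottle.)

H_0 ≅ Z,  H_1 ≅ Z ⊕ Z/2Z,  H_2 = 0.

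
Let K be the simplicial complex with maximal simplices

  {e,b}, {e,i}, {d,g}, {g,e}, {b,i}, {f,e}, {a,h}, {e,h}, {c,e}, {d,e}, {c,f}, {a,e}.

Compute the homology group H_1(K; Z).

Fix the vertex order a < b < c < d < e < f < g < h < i and write every simplex with vertices in increasing order. Then dim K = 1 and the simplices of K are:

  0-simplices (9): a, b, c, d, e, f, g, h, i
  1-simplices (12): ae, ah, be, bi, ce, cf, de, dg, ef, eg, eh, ei

giving chain groups C_0 ≅ Z^9, C_1 ≅ Z^12.

The boundary map ∂_1: C_1 → C_0 sends each edge [p,q] (with p < q) to q − p.
This gives a 9×12 integer matrix of rank 8; reducing to Smith normal form yields diagonal entries (1,1,1,1,1,1,1,1).

Now H_k = ker ∂_k / im ∂_{k+1}, so:

  H_1: rank ker ∂_1 − rank ∂_2 = (12 − 8) − 0 = 4, and there is no ∂_2, so H_1 = Z^4.

H_1 ≅ Z^4.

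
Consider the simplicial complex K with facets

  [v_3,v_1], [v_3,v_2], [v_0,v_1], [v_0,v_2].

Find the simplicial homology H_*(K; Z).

H_0 = Z,  H_1 = Z.

We work with the vertex ordering v_0 < v_1 < v_2 < v_3. The simplices of K, each written with vertices in increasing order, are:

  0-simplices (4): [v_0], [v_1], [v_2], [v_3]
  1-simplices (4): [v_0,v_1], [v_0,v_2], [v_1,v_3], [v_2,v_3]

giving chain groups C_0 ≅ Z^4, C_1 ≅ Z^4.

The boundary map ∂_1: C_1 → C_0 maps an edge to its endpoints' difference, ∂[p,q] = q − p. For instance
  ∂[v_2,v_3] = [v_3] − [v_2].
As a 4×4 matrix over Z this has rank 3, with invariant factors (1,1,1).

From H_k ≅ ker(∂_k) / im(∂_{k+1}) we obtain:

  H_0: rank C_0 − rank ∂_1 = 4 − 3 = 1, and the invariant factors of ∂_1 are all 1, so H_0 ≅ Z.
  H_1: rank ker ∂_1 − rank ∂_2 = (4 − 3) − 0 = 1, and there is no ∂_2, so H_1 ≅ Z.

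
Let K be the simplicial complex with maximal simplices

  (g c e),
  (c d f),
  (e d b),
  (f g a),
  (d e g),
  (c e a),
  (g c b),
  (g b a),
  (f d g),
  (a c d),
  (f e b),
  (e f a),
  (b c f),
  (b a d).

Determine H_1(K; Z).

Order the vertices as a < b < c < d < e < f < g. Listing each simplex with vertices in this order, K has dimension 2 with simplices:

  0-simplices (7): a, b, c, d, e, f, g
  1-simplices (21): ab, ac, ad, ae, af, ag, bc, bd, be, bf, bg, cd, ce, cf, cg, de, df, dg, ef, eg, fg
  2-simplices (14): abd, abg, acd, ace, aef, afg, bcf, bcg, bde, bef, cdf, ceg, deg, dfg

Hence C_0 ≅ Z^7, C_1 ≅ Z^21, C_2 ≅ Z^14.

∂_1: C_1 → C_0 maps an edge to its endpoints' difference, ∂[p,q] = q − p. For instance
  ∂de = e − d.
As a 7×21 matrix over Z this has rank 6, with invariant factors (1,1,1,1,1,1).

∂_2: C_2 → C_1 sends each 2-simplex [p,q,r] to [q,r] − [p,r] + [p,q]. For instance
  ∂cdf = df − cf + cd,
  ∂bcf = cf − bf + bc.
The resulting 21×14 matrix has rank 13, and its Smith normal form has invariant factors (1,1,1,1,1,1,1,1,1,1,1,1,1).

From H_k ≅ ker(∂_k) / im(∂_{k+1}) we obtain:

  H_1: rank ker ∂_1 − rank ∂_2 = (21 − 6) − 13 = 2, and the invariant factors of ∂_2 are all 1, so H_1 ≅ Z^2.

H_1 = Z^2.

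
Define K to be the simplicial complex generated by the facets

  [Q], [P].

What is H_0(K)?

H_0 ≅ Z^2.

Take the total order P < Q on the vertex set. Then K (dimension 0) consists of the simplices:

  0-simplices (2): P, Q

Hence C_0 ≅ Z^2.

Now H_k = ker ∂_k / im ∂_{k+1}, so:

  H_0: rank C_0 − rank ∂_1 = 2 − 0 = 2, and there is no ∂_1, so H_0 = Z^2.

(K is a triangulation of a set of 2 points.)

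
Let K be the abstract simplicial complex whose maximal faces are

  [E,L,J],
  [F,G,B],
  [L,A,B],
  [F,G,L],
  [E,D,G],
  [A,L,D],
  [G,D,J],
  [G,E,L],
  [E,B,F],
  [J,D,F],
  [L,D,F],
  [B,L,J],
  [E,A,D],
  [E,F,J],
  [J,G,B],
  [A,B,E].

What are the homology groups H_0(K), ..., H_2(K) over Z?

H_0 ≅ Z,  H_1 ≅ Z^2,  H_2 ≅ Z.

Order the vertices as A < B < D < E < F < G < J < L. Listing each simplex with vertices in this order, K has dimension 2 with simplices:

  0-simplices (8): A, B, D, E, F, G, J, L
  1-simplices (24): AB, AD, AE, AL, BE, BF, BG, BJ, BL, DE, DF, DG, DJ, DL, EF, EG, EJ, EL, FG, FJ, FL, GJ, GL, JL
  2-simplices (16): ABE, ABL, ADE, ADL, BEF, BFG, BGJ, BJL, DEG, DFJ, DFL, DGJ, EFJ, EGL, EJL, FGL

giving chain groups C_0 ≅ Z^8, C_1 ≅ Z^24, C_2 ≅ Z^16.

∂_1: C_1 → C_0 sends each edge [p,q] (with p < q) to q − p.
The 8×24 boundary matrix has rank 7 and Smith normal form diag(1,1,1,1,1,1,1).

Boundary ∂_2: C_2 → C_1 sends each 2-simplex [p,q,r] to [q,r] − [p,r] + [p,q]. For instance
  ∂DEG = EG − DG + DE,
  ∂ADE = DE − AE + AD.
As a 24×16 matrix over Z this has rank 15, with invariant factors (1,1,1,1,1,1,1,1,1,1,1,1,1,1,1).

From H_k ≅ ker(∂_k) / im(∂_{k+1}) we obtain:

  H_0: rank C_0 − rank ∂_1 = 8 − 7 = 1, and the invariant factors of ∂_1 are all 1, so H_0 = Z.
  H_1: rank ker ∂_1 − rank ∂_2 = (24 − 7) − 15 = 2, and the invariant factors of ∂_2 are all 1, so H_1 = Z^2.
  H_2: rank ker ∂_2 − rank ∂_3 = (16 − 15) − 0 = 1, and there is no ∂_3, so H_2 = Z.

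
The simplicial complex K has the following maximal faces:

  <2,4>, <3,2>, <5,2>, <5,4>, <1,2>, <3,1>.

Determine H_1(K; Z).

Fix the vertex order 1 < 2 < 3 < 4 < 5 and write every simplex with vertices in increasing order. Then dim K = 1 and the simplices of K are:

  0-simplices (5): [1], [2], [3], [4], [5]
  1-simplices (6): [1,2], [1,3], [2,3], [2,4], [2,5], [4,5]

so the chain groups are C_0 ≅ Z^5, C_1 ≅ Z^6.

The boundary map ∂_1: C_1 → C_0 is given by ∂[p,q] = [q] − [p]. For instance
  ∂[1,3] = [3] − [1].
The 5×6 boundary matrix has rank 4 and Smith normal form diag(1,1,1,1).

Reading off H_k = ker ∂_k / im ∂_{k+1}:

  H_1: rank ker ∂_1 − rank ∂_2 = (6 − 4) − 0 = 2, and there is no ∂_2, so H_1 = Z^2.

H_1 ≅ Z^2.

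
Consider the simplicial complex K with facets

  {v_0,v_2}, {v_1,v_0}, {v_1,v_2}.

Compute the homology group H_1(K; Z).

H_1 = Z.

Take the total order v_0 < v_1 < v_2 on the vertex set. Then K (dimension 1) consists of the simplices:

  0-simplices (3): [v_0], [v_1], [v_2]
  1-simplices (3): [v_0,v_1], [v_0,v_2], [v_1,v_2]

so the chain groups are C_0 ≅ Z^3, C_1 ≅ Z^3.

∂_1: C_1 → C_0 is given by ∂[p,q] = [q] − [p].
The resulting 3×3 matrix has rank 2, and its Smith normal form has invariant factors (1,1).

From H_k ≅ ker(∂_k) / im(∂_{k+1}) we obtain:

  H_1: rank ker ∂_1 − rank ∂_2 = (3 − 2) − 0 = 1, and there is no ∂_2, so H_1 = Z.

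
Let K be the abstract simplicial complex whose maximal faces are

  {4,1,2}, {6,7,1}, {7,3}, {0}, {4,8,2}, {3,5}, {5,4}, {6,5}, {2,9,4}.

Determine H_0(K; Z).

H_0 = Z^2.

Order the vertices as 0 < 1 < 2 < 3 < 4 < 5 < 6 < 7 < 8 < 9. Listing each simplex with vertices in this order, K has dimension 2 with simplices:

  0-simplices (10): [0], [1], [2], [3], [4], [5], [6], [7], [8], [9]
  1-simplices (14): [1,2], [1,4], [1,6], [1,7], [2,4], [2,8], [2,9], [3,5], [3,7], [4,5], [4,8], [4,9], [5,6], [6,7]
  2-simplices (4): [1,2,4], [1,6,7], [2,4,8], [2,4,9]

Hence C_0 ≅ Z^10, C_1 ≅ Z^14, C_2 ≅ Z^4.

The boundary map ∂_1: C_1 → C_0 maps an edge to its endpoints' difference, ∂[p,q] = q − p. For instance
  ∂[2,9] = [9] − [2].
The resulting 10×14 matrix has rank 8, and its Smith normal form has invariant factors (1,1,1,1,1,1,1,1).

The boundary map ∂_2: C_2 → C_1 maps a triangle to the signed sum of its edges. For instance
  ∂[2,4,9] = [4,9] − [2,9] + [2,4],
  ∂[1,6,7] = [6,7] − [1,7] + [1,6].
The resulting 14×4 matrix has rank 4, and its Smith normal form has invariant factors (1,1,1,1).

Reading off H_k = ker ∂_k / im ∂_{k+1}:

  H_0: rank C_0 − rank ∂_1 = 10 − 8 = 2, and the invariant factors of ∂_1 are all 1, so H_0 = Z^2.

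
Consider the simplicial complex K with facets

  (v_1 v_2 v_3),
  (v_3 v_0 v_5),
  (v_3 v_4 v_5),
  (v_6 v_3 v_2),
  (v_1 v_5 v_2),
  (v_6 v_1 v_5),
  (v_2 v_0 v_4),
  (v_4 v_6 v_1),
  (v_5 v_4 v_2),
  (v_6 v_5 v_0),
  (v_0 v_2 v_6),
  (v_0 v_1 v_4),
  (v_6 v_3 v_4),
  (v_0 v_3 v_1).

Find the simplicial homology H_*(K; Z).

H_0 = Z,  H_1 = Z^2,  H_2 = Z.

We work with the vertex ordering v_0 < v_1 < v_2 < v_3 < v_4 < v_5 < v_6. The simplices of K, each written with vertices in increasing order, are:

  0-simplices (7): [v_0], [v_1], [v_2], [v_3], [v_4], [v_5], [v_6]
  1-simplices (21): (21 of them)
  2-simplices (14): (14 of them)

giving chain groups C_0 ≅ Z^7, C_1 ≅ Z^21, C_2 ≅ Z^14.

Boundary ∂_1: C_1 → C_0 maps an edge to its endpoints' difference, ∂[p,q] = q − p.
As a 7×21 matrix over Z this has rank 6, with invariant factors (1,1,1,1,1,1).

Boundary ∂_2: C_2 → C_1 acts by ∂[p,q,r] = [q,r] − [p,r] + [p,q]. For instance
  ∂[v_2,v_3,v_6] = [v_3,v_6] − [v_2,v_6] + [v_2,v_3],
  ∂[v_0,v_1,v_4] = [v_1,v_4] − [v_0,v_4] + [v_0,v_1].
This gives a 21×14 integer matrix of rank 13; reducing to Smith normal form yields diagonal entries (1,1,1,1,1,1,1,1,1,1,1,1,1).

From H_k ≅ ker(∂_k) / im(∂_{k+1}) we obtain:

  H_0: rank C_0 − rank ∂_1 = 7 − 6 = 1, and the invariant factors of ∂_1 are all 1, so H_0 = Z.
  H_1: rank ker ∂_1 − rank ∂_2 = (21 − 6) − 13 = 2, and the invariant factors of ∂_2 are all 1, so H_1 = Z^2.
  H_2: rank ker ∂_2 − rank ∂_3 = (14 − 13) − 0 = 1, and there is no ∂_3, so H_2 = Z.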